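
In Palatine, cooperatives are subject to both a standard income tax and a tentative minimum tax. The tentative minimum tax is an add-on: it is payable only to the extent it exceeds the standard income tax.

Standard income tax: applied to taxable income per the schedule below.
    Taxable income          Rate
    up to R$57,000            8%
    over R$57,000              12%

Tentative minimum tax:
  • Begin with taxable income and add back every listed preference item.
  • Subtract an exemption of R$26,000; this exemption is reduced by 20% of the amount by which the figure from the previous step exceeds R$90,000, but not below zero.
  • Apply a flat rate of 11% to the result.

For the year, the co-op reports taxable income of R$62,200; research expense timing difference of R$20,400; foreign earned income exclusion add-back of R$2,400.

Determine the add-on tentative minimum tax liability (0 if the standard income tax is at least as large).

R$1,306

Tentative minimum tax:
  Adjusted income: R$62,200 + R$20,400 + R$2,400 = R$85,000
  Exemption: R$85,000 ≤ R$90,000, so full R$26,000 applies
  Base: R$85,000 − R$26,000 = R$59,000
  R$59,000 × 11% = R$6,490

Standard income tax:
  R$57,000 × 8% = R$4,560
  R$5,200 × 12% = R$624
  → R$5,184

Excess of tentative minimum tax over standard income tax: R$6,490 − R$5,184 = R$1,306.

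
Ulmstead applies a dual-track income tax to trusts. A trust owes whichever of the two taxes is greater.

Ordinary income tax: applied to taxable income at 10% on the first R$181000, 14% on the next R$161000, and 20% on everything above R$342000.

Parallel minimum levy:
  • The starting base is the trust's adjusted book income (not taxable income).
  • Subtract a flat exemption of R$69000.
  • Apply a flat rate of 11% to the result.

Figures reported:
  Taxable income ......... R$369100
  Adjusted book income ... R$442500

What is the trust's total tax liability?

R$46060

Parallel minimum levy:
  Base (adjusted book income): R$442500
  Less exemption R$69000 → base R$373500
  R$373500 × 11% = R$41085

Ordinary income tax:
  R$181000 × 10% = R$18100
  R$161000 × 14% = R$22540
  R$27100 × 20% = R$5420
  → R$46060

R$46060 > R$41085, so the ordinary income tax governs.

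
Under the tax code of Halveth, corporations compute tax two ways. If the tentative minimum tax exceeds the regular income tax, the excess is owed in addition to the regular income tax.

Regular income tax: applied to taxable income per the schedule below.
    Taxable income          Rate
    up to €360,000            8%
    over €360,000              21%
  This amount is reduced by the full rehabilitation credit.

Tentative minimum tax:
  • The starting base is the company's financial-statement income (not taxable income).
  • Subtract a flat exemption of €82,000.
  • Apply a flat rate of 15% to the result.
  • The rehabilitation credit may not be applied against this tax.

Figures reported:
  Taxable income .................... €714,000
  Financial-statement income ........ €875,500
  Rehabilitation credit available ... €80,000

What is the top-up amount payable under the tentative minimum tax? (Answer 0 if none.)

Tentative minimum tax:
  Base (financial-statement income): €875,500
  Less exemption €82,000 → base €793,500
  €793,500 × 15% = €119,025

Regular income tax:
  €360,000 × 8% = €28,800
  €354,000 × 21% = €74,340
  → €103,140
  Less rehabilitation credit €80,000 → €23,140

Excess of tentative minimum tax over regular income tax: €119,025 − €23,140 = €95,885.

€95,885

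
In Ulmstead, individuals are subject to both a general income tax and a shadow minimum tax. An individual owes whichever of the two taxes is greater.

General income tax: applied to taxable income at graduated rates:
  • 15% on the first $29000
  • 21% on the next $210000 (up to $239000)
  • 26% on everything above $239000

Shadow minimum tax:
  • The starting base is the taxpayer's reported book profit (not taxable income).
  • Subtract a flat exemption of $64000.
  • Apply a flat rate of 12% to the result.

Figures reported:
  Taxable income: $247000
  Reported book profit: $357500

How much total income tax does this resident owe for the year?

Shadow minimum tax:
  Base (reported book profit): $357500
  Less exemption $64000 → base $293500
  $293500 × 12% = $35220

General income tax:
  $29000 × 15% = $4350
  $210000 × 21% = $44100
  $8000 × 26% = $2080
  → $50530

$50530 > $35220, so the general income tax governs.

$50530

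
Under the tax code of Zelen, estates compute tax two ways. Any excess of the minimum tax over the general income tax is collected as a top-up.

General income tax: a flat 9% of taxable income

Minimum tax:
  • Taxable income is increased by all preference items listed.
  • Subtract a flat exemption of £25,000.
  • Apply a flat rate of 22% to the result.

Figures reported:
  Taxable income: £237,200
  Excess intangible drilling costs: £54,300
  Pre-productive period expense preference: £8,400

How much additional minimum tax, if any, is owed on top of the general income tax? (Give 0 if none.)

Minimum tax:
  Adjusted income: £237,200 + £54,300 + £8,400 = £299,900
  Less exemption £25,000 → base £274,900
  £274,900 × 22% = £60,478

General income tax:
  £237,200 × 9% = £21,348

Excess of minimum tax over general income tax: £60,478 − £21,348 = £39,130.

£39,130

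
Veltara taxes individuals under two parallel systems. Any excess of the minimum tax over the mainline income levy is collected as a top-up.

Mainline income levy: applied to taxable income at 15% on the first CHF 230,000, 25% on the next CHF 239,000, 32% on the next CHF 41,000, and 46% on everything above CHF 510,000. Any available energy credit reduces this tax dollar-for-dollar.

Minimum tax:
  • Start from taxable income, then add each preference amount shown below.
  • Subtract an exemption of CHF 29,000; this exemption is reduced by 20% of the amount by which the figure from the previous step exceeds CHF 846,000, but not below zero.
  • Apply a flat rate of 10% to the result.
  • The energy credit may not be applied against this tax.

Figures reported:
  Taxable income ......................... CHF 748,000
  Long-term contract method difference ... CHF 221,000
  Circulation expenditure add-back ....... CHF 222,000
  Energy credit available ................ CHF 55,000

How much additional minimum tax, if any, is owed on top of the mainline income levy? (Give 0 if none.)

CHF 0

Mainline income levy:
  CHF 230,000 × 15% = CHF 34,500
  CHF 239,000 × 25% = CHF 59,750
  CHF 41,000 × 32% = CHF 13,120
  CHF 238,000 × 46% = CHF 109,480
  → CHF 216,850
  Less energy credit CHF 55,000 → CHF 161,850

Minimum tax:
  Adjusted income: CHF 748,000 + CHF 221,000 + CHF 222,000 = CHF 1,191,000
  Exemption: 20% × (CHF 1,191,000 − CHF 846,000) = CHF 69,000 ≥ CHF 29,000, so the exemption is fully phased out
  Base: CHF 1,191,000 − CHF 0 = CHF 1,191,000
  CHF 1,191,000 × 10% = CHF 119,100

CHF 119,100 ≤ CHF 161,850, so no add-on is due.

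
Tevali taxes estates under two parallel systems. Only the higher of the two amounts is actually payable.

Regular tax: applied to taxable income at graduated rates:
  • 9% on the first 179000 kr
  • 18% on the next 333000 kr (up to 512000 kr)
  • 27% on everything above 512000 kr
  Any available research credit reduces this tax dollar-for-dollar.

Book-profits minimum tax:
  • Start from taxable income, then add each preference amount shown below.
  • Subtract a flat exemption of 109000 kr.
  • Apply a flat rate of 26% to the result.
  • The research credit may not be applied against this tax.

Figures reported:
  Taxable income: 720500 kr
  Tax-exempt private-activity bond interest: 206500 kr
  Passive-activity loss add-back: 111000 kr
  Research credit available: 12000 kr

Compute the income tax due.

241540 kr

Book-profits minimum tax:
  Adjusted income: 720500 kr + 206500 kr + 111000 kr = 1038000 kr
  Less exemption 109000 kr → base 929000 kr
  929000 kr × 26% = 241540 kr

Regular tax:
  179000 kr × 9% = 16110 kr
  333000 kr × 18% = 59940 kr
  208500 kr × 27% = 56295 kr
  → 132345 kr
  Less research credit 12000 kr → 120345 kr

241540 kr > 120345 kr, so the book-profits minimum tax is the binding amount.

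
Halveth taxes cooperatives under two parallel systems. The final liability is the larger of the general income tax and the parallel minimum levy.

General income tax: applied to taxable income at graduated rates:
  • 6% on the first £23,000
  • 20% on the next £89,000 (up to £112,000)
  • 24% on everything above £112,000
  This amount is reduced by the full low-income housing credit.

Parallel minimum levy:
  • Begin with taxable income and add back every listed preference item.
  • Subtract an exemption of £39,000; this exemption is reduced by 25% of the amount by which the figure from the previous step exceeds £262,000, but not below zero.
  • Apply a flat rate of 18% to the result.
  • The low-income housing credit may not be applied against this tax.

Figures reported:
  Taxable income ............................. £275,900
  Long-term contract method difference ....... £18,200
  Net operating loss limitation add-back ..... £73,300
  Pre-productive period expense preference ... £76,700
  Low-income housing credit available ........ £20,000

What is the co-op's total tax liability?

General income tax:
  £23,000 × 6% = £1,380
  £89,000 × 20% = £17,800
  £163,900 × 24% = £39,336
  → £58,516
  Less low-income housing credit £20,000 → £38,516

Parallel minimum levy:
  Adjusted income: £275,900 + £18,200 + £73,300 + £76,700 = £444,100
  Exemption: 25% × (£444,100 − £262,000) = £45,525 ≥ £39,000, so the exemption is fully phased out
  Base: £444,100 − £0 = £444,100
  £444,100 × 18% = £79,938

£79,938 > £38,516, so the parallel minimum levy is the binding amount.

£79,938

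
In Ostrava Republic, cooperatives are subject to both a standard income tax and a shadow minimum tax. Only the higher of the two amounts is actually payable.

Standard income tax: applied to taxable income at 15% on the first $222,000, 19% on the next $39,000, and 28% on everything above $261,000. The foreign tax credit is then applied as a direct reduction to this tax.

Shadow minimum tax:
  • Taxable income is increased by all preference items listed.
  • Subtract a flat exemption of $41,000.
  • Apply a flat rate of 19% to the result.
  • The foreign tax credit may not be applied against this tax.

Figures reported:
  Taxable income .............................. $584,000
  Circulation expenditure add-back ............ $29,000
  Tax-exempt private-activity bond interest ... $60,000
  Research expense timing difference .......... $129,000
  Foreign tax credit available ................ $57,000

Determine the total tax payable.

$144,590

Shadow minimum tax:
  Adjusted income: $584,000 + $29,000 + $60,000 + $129,000 = $802,000
  Less exemption $41,000 → base $761,000
  $761,000 × 19% = $144,590

Standard income tax:
  $222,000 × 15% = $33,300
  $39,000 × 19% = $7,410
  $323,000 × 28% = $90,440
  → $131,150
  Less foreign tax credit $57,000 → $74,150

$144,590 > $74,150, so the shadow minimum tax is the binding amount.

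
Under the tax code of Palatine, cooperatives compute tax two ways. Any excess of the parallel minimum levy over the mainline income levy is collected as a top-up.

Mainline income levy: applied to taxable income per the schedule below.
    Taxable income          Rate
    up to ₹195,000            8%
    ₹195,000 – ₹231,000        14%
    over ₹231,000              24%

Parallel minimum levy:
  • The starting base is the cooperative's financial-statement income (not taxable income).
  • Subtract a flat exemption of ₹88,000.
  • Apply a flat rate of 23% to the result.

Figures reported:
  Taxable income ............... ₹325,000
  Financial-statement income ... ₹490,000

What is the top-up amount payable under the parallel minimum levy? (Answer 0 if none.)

Parallel minimum levy:
  Base (financial-statement income): ₹490,000
  Less exemption ₹88,000 → base ₹402,000
  ₹402,000 × 23% = ₹92,460

Mainline income levy:
  ₹195,000 × 8% = ₹15,600
  ₹36,000 × 14% = ₹5,040
  ₹94,000 × 24% = ₹22,560
  → ₹43,200

Excess of parallel minimum levy over mainline income levy: ₹92,460 − ₹43,200 = ₹49,260.

₹49,260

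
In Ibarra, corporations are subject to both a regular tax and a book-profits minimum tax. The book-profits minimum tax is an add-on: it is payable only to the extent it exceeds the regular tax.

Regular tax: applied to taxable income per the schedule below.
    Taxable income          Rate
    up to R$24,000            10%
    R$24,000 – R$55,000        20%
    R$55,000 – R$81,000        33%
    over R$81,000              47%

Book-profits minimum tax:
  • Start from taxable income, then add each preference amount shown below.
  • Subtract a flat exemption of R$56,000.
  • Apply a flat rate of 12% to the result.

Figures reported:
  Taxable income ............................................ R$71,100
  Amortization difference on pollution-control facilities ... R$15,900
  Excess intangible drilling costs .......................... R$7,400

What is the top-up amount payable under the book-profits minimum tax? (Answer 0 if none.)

Regular tax:
  R$24,000 × 10% = R$2,400
  R$31,000 × 20% = R$6,200
  R$16,100 × 33% = R$5,313
  → R$13,913

Book-profits minimum tax:
  Adjusted income: R$71,100 + R$15,900 + R$7,400 = R$94,400
  Less exemption R$56,000 → base R$38,400
  R$38,400 × 12% = R$4,608

R$4,608 ≤ R$13,913, so no add-on is due.

R$0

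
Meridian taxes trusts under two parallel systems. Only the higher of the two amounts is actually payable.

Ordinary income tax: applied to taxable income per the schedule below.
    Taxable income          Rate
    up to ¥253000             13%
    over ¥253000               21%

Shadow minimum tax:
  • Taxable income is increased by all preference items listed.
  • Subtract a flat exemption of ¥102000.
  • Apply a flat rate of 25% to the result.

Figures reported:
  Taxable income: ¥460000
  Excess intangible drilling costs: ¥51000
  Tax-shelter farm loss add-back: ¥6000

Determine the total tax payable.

¥103750

Ordinary income tax:
  ¥253000 × 13% = ¥32890
  ¥207000 × 21% = ¥43470
  → ¥76360

Shadow minimum tax:
  Adjusted income: ¥460000 + ¥51000 + ¥6000 = ¥517000
  Less exemption ¥102000 → base ¥415000
  ¥415000 × 25% = ¥103750

¥103750 > ¥76360, so the shadow minimum tax is the binding amount.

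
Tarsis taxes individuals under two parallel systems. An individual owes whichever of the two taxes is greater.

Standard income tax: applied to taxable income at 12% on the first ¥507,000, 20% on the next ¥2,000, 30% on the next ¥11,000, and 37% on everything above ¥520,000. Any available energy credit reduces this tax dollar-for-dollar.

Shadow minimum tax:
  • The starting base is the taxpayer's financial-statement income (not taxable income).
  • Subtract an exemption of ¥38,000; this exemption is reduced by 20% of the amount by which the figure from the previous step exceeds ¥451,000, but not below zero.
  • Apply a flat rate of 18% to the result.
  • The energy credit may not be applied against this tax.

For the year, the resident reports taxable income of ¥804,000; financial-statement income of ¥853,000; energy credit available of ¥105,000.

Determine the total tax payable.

¥153,540

Standard income tax:
  ¥507,000 × 12% = ¥60,840
  ¥2,000 × 20% = ¥400
  ¥11,000 × 30% = ¥3,300
  ¥284,000 × 37% = ¥105,080
  → ¥169,620
  Less energy credit ¥105,000 → ¥64,620

Shadow minimum tax:
  Base (financial-statement income): ¥853,000
  Exemption: 20% × (¥853,000 − ¥451,000) = ¥80,400 ≥ ¥38,000, so the exemption is fully phased out
  Base: ¥853,000 − ¥0 = ¥853,000
  ¥853,000 × 18% = ¥153,540

¥153,540 > ¥64,620, so the shadow minimum tax is the binding amount.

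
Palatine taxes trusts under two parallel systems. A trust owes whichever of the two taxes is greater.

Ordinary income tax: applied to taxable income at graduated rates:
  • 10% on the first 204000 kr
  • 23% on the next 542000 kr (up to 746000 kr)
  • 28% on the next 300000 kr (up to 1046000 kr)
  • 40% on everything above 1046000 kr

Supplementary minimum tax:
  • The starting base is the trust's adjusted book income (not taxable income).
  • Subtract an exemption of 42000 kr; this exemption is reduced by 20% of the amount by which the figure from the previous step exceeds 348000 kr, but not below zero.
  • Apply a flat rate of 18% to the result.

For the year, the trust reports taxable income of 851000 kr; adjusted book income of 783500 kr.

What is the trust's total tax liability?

Ordinary income tax:
  204000 kr × 10% = 20400 kr
  542000 kr × 23% = 124660 kr
  105000 kr × 28% = 29400 kr
  → 174460 kr

Supplementary minimum tax:
  Base (adjusted book income): 783500 kr
  Exemption: 20% × (783500 kr − 348000 kr) = 87100 kr ≥ 42000 kr, so the exemption is fully phased out
  Base: 783500 kr − 0 kr = 783500 kr
  783500 kr × 18% = 141030 kr

174460 kr > 141030 kr, so the ordinary income tax governs.

174460 kr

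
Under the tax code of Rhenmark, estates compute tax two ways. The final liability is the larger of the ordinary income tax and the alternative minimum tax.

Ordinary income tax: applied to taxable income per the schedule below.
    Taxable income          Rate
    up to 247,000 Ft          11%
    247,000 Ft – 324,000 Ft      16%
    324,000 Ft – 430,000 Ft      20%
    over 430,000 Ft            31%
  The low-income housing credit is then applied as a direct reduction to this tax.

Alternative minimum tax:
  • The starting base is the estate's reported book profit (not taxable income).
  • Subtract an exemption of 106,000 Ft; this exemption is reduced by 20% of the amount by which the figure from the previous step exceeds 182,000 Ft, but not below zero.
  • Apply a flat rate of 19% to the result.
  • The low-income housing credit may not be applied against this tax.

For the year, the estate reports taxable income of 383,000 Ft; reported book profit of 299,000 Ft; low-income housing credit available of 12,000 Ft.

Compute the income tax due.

41,116 Ft

Alternative minimum tax:
  Base (reported book profit): 299,000 Ft
  Exemption: 106,000 Ft − 20% × (299,000 Ft − 182,000 Ft) = 106,000 Ft − 23,400 Ft = 82,600 Ft
  Base: 299,000 Ft − 82,600 Ft = 216,400 Ft
  216,400 Ft × 19% = 41,116 Ft

Ordinary income tax:
  247,000 Ft × 11% = 27,170 Ft
  77,000 Ft × 16% = 12,320 Ft
  59,000 Ft × 20% = 11,800 Ft
  → 51,290 Ft
  Less low-income housing credit 12,000 Ft → 39,290 Ft

41,116 Ft > 39,290 Ft, so the alternative minimum tax is the binding amount.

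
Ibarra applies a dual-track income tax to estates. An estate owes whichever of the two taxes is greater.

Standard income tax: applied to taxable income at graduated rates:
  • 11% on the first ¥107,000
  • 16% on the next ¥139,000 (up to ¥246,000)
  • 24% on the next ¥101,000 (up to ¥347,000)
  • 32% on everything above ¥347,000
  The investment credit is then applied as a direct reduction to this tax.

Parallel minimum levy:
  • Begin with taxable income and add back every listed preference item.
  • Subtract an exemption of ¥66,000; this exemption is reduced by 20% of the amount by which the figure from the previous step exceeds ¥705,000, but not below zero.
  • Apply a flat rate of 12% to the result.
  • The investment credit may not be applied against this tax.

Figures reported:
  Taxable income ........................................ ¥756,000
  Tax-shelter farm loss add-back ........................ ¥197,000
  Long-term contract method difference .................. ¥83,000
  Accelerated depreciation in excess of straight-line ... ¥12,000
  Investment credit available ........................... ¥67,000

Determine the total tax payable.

¥125,760

Standard income tax:
  ¥107,000 × 11% = ¥11,770
  ¥139,000 × 16% = ¥22,240
  ¥101,000 × 24% = ¥24,240
  ¥409,000 × 32% = ¥130,880
  → ¥189,130
  Less investment credit ¥67,000 → ¥122,130

Parallel minimum levy:
  Adjusted income: ¥756,000 + ¥197,000 + ¥83,000 + ¥12,000 = ¥1,048,000
  Exemption: 20% × (¥1,048,000 − ¥705,000) = ¥68,600 ≥ ¥66,000, so the exemption is fully phased out
  Base: ¥1,048,000 − ¥0 = ¥1,048,000
  ¥1,048,000 × 12% = ¥125,760

¥125,760 > ¥122,130, so the parallel minimum levy is the binding amount.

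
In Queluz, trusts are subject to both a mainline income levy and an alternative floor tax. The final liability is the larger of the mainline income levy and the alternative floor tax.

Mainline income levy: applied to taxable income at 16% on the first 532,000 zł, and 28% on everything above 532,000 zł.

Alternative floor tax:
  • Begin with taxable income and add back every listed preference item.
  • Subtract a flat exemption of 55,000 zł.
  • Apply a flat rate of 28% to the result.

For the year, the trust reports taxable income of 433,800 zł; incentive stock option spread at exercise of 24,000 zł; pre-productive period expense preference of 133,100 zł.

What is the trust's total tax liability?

Mainline income levy:
  433,800 zł × 16% = 69,408 zł

Alternative floor tax:
  Adjusted income: 433,800 zł + 24,000 zł + 133,100 zł = 590,900 zł
  Less exemption 55,000 zł → base 535,900 zł
  535,900 zł × 28% = 150,052 zł

150,052 zł > 69,408 zł, so the alternative floor tax is the binding amount.

150,052 zł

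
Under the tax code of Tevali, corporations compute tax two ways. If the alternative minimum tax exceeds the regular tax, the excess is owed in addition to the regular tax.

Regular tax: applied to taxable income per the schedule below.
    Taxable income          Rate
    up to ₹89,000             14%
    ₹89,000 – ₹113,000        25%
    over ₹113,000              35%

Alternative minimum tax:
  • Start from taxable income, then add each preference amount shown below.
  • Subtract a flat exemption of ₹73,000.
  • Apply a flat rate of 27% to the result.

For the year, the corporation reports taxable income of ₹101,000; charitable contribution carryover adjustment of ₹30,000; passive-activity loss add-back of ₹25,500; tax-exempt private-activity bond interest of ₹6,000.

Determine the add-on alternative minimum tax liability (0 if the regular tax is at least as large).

Alternative minimum tax:
  Adjusted income: ₹101,000 + ₹30,000 + ₹25,500 + ₹6,000 = ₹162,500
  Less exemption ₹73,000 → base ₹89,500
  ₹89,500 × 27% = ₹24,165

Regular tax:
  ₹89,000 × 14% = ₹12,460
  ₹12,000 × 25% = ₹3,000
  → ₹15,460

Excess of alternative minimum tax over regular tax: ₹24,165 − ₹15,460 = ₹8,705.

₹8,705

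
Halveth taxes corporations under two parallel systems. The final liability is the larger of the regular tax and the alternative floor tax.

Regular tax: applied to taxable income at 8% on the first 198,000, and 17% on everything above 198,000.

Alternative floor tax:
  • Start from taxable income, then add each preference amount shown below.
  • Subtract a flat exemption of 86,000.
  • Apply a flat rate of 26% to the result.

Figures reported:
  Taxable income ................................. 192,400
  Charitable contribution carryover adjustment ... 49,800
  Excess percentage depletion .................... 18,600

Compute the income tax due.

Regular tax:
  192,400 × 8% = 15,392

Alternative floor tax:
  Adjusted income: 192,400 + 49,800 + 18,600 = 260,800
  Less exemption 86,000 → base 174,800
  174,800 × 26% = 45,448

45,448 > 15,392, so the alternative floor tax is the binding amount.

45,448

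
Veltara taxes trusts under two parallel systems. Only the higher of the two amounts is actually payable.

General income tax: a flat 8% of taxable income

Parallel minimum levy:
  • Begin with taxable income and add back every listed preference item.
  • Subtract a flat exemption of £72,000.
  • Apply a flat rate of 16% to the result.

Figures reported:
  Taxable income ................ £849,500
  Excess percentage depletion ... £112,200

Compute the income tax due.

Parallel minimum levy:
  Adjusted income: £849,500 + £112,200 = £961,700
  Less exemption £72,000 → base £889,700
  £889,700 × 16% = £142,352

General income tax:
  £849,500 × 8% = £67,960

£142,352 > £67,960, so the parallel minimum levy is the binding amount.

£142,352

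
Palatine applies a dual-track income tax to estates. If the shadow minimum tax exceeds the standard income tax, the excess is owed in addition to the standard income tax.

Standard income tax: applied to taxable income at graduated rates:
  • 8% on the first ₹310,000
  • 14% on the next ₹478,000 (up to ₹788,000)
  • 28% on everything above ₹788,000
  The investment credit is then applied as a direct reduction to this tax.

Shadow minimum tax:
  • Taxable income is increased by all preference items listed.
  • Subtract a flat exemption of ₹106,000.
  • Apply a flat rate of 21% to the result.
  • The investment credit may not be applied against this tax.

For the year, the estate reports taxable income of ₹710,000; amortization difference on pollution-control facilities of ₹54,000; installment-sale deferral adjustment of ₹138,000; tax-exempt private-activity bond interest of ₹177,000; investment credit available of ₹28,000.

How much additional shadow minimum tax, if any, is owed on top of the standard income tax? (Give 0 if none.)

₹151,530

Standard income tax:
  ₹310,000 × 8% = ₹24,800
  ₹400,000 × 14% = ₹56,000
  → ₹80,800
  Less investment credit ₹28,000 → ₹52,800

Shadow minimum tax:
  Adjusted income: ₹710,000 + ₹54,000 + ₹138,000 + ₹177,000 = ₹1,079,000
  Less exemption ₹106,000 → base ₹973,000
  ₹973,000 × 21% = ₹204,330

Excess of shadow minimum tax over standard income tax: ₹204,330 − ₹52,800 = ₹151,530.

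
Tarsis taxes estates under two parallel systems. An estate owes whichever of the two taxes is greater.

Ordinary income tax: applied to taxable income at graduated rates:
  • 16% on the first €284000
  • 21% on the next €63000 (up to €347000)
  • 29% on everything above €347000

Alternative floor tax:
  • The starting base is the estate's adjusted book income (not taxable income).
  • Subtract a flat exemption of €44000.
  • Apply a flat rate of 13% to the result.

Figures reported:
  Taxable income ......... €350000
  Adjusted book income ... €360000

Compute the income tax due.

€59540

Alternative floor tax:
  Base (adjusted book income): €360000
  Less exemption €44000 → base €316000
  €316000 × 13% = €41080

Ordinary income tax:
  €284000 × 16% = €45440
  €63000 × 21% = €13230
  €3000 × 29% = €870
  → €59540

€59540 > €41080, so the ordinary income tax governs.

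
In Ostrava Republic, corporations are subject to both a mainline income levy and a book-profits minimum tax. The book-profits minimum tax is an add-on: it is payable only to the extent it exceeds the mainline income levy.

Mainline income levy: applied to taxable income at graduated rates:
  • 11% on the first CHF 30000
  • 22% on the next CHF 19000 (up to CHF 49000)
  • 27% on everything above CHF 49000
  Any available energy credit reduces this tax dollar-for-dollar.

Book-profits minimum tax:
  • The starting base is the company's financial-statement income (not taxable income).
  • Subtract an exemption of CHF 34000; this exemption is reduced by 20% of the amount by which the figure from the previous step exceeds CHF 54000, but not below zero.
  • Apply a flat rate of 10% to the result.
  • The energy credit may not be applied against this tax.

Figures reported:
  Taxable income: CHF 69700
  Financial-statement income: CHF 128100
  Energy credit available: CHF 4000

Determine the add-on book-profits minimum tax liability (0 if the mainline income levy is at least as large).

Mainline income levy:
  CHF 30000 × 11% = CHF 3300
  CHF 19000 × 22% = CHF 4180
  CHF 20700 × 27% = CHF 5589
  → CHF 13069
  Less energy credit CHF 4000 → CHF 9069

Book-profits minimum tax:
  Base (financial-statement income): CHF 128100
  Exemption: CHF 34000 − 20% × (CHF 128100 − CHF 54000) = CHF 34000 − CHF 14820 = CHF 19180
  Base: CHF 128100 − CHF 19180 = CHF 108920
  CHF 108920 × 10% = CHF 10892

Excess of book-profits minimum tax over mainline income levy: CHF 10892 − CHF 9069 = CHF 1823.

CHF 1823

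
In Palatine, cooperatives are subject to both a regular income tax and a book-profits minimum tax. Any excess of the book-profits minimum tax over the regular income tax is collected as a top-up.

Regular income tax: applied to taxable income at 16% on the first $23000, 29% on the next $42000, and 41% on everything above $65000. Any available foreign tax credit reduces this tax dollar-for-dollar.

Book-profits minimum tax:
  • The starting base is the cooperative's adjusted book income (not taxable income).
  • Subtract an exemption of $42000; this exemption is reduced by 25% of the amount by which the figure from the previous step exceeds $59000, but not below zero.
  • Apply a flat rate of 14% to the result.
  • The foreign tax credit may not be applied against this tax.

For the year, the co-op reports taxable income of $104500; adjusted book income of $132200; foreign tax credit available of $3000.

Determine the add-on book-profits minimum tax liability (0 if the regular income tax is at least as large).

Regular income tax:
  $23000 × 16% = $3680
  $42000 × 29% = $12180
  $39500 × 41% = $16195
  → $32055
  Less foreign tax credit $3000 → $29055

Book-profits minimum tax:
  Base (adjusted book income): $132200
  Exemption: $42000 − 25% × ($132200 − $59000) = $42000 − $18300 = $23700
  Base: $132200 − $23700 = $108500
  $108500 × 14% = $15190

$15190 ≤ $29055, so no add-on is due.

$0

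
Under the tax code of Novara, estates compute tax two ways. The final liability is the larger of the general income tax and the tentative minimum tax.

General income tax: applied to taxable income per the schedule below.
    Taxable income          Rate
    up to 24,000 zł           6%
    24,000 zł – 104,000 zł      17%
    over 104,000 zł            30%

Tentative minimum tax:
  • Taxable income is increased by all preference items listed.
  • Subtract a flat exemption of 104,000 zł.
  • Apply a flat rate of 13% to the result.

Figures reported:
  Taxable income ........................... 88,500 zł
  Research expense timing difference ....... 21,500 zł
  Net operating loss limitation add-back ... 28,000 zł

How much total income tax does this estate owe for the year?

General income tax:
  24,000 zł × 6% = 1,440 zł
  64,500 zł × 17% = 10,965 zł
  → 12,405 zł

Tentative minimum tax:
  Adjusted income: 88,500 zł + 21,500 zł + 28,000 zł = 138,000 zł
  Less exemption 104,000 zł → base 34,000 zł
  34,000 zł × 13% = 4,420 zł

12,405 zł > 4,420 zł, so the general income tax governs.

12,405 zł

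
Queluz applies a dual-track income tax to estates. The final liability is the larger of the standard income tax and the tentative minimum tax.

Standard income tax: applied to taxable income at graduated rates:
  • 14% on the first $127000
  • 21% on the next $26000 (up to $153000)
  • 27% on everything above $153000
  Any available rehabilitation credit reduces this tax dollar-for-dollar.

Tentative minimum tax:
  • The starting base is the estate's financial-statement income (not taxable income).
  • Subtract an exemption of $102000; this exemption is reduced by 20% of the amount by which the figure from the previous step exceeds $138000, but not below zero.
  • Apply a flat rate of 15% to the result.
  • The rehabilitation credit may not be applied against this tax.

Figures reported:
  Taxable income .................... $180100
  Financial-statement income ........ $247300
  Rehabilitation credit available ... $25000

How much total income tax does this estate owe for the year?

$25074

Tentative minimum tax:
  Base (financial-statement income): $247300
  Exemption: $102000 − 20% × ($247300 − $138000) = $102000 − $21860 = $80140
  Base: $247300 − $80140 = $167160
  $167160 × 15% = $25074

Standard income tax:
  $127000 × 14% = $17780
  $26000 × 21% = $5460
  $27100 × 27% = $7317
  → $30557
  Less rehabilitation credit $25000 → $5557

$25074 > $5557, so the tentative minimum tax is the binding amount.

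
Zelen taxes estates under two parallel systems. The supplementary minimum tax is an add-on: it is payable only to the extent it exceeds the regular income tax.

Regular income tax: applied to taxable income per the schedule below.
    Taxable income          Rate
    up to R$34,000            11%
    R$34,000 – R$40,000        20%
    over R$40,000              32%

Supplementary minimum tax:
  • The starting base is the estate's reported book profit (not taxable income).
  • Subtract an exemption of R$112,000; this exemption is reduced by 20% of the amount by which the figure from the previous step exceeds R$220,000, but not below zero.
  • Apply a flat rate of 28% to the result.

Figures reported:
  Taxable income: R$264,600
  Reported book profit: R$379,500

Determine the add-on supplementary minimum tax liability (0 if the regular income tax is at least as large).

R$7,020

Supplementary minimum tax:
  Base (reported book profit): R$379,500
  Exemption: R$112,000 − 20% × (R$379,500 − R$220,000) = R$112,000 − R$31,900 = R$80,100
  Base: R$379,500 − R$80,100 = R$299,400
  R$299,400 × 28% = R$83,832

Regular income tax:
  R$34,000 × 11% = R$3,740
  R$6,000 × 20% = R$1,200
  R$224,600 × 32% = R$71,872
  → R$76,812

Excess of supplementary minimum tax over regular income tax: R$83,832 − R$76,812 = R$7,020.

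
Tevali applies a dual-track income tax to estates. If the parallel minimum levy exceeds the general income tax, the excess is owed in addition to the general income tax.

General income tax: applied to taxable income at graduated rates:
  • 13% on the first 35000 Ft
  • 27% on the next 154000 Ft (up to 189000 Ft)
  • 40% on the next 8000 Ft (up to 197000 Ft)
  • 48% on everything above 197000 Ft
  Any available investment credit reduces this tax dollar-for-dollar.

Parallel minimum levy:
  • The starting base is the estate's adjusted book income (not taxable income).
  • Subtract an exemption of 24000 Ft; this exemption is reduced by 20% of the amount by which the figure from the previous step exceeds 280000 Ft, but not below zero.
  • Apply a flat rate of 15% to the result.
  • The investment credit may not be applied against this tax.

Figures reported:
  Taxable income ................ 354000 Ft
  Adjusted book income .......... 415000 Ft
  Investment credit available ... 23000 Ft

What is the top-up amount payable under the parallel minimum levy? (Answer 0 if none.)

Parallel minimum levy:
  Base (adjusted book income): 415000 Ft
  Exemption: 20% × (415000 Ft − 280000 Ft) = 27000 Ft ≥ 24000 Ft, so the exemption is fully phased out
  Base: 415000 Ft − 0 Ft = 415000 Ft
  415000 Ft × 15% = 62250 Ft

General income tax:
  35000 Ft × 13% = 4550 Ft
  154000 Ft × 27% = 41580 Ft
  8000 Ft × 40% = 3200 Ft
  157000 Ft × 48% = 75360 Ft
  → 124690 Ft
  Less investment credit 23000 Ft → 101690 Ft

62250 Ft ≤ 101690 Ft, so no add-on is due.

0 Ft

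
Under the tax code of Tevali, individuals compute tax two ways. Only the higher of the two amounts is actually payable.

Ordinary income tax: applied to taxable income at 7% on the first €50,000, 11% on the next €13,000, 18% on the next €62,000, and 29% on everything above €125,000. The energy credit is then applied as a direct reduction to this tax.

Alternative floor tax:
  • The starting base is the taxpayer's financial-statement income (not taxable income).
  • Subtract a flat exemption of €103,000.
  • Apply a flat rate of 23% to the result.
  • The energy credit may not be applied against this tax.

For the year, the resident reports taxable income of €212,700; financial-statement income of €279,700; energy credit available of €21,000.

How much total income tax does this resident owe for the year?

Ordinary income tax:
  €50,000 × 7% = €3,500
  €13,000 × 11% = €1,430
  €62,000 × 18% = €11,160
  €87,700 × 29% = €25,433
  → €41,523
  Less energy credit €21,000 → €20,523

Alternative floor tax:
  Base (financial-statement income): €279,700
  Less exemption €103,000 → base €176,700
  €176,700 × 23% = €40,641

€40,641 > €20,523, so the alternative floor tax is the binding amount.

€40,641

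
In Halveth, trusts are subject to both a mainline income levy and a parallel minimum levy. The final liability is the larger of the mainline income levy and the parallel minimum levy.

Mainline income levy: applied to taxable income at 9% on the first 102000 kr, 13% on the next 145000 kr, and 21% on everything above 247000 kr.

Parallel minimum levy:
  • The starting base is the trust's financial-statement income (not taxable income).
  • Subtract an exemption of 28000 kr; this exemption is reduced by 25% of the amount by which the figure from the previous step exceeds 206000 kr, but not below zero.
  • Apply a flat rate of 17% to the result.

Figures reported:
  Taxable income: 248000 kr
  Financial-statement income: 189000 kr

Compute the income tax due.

28240 kr

Mainline income levy:
  102000 kr × 9% = 9180 kr
  145000 kr × 13% = 18850 kr
  1000 kr × 21% = 210 kr
  → 28240 kr

Parallel minimum levy:
  Base (financial-statement income): 189000 kr
  Exemption: 189000 kr ≤ 206000 kr, so full 28000 kr applies
  Base: 189000 kr − 28000 kr = 161000 kr
  161000 kr × 17% = 27370 kr

28240 kr > 27370 kr, so the mainline income levy governs.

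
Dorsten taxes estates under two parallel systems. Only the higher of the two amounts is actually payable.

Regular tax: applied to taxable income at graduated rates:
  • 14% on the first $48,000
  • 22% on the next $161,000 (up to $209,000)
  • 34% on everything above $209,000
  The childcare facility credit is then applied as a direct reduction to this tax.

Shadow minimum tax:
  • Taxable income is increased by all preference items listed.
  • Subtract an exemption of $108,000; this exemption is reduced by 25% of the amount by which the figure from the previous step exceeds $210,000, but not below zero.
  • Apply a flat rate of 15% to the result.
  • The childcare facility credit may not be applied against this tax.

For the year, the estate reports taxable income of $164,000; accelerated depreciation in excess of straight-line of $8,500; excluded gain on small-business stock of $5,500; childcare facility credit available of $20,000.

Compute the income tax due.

Shadow minimum tax:
  Adjusted income: $164,000 + $8,500 + $5,500 = $178,000
  Exemption: $178,000 ≤ $210,000, so full $108,000 applies
  Base: $178,000 − $108,000 = $70,000
  $70,000 × 15% = $10,500

Regular tax:
  $48,000 × 14% = $6,720
  $116,000 × 22% = $25,520
  → $32,240
  Less childcare facility credit $20,000 → $12,240

$12,240 > $10,500, so the regular tax governs.

$12,240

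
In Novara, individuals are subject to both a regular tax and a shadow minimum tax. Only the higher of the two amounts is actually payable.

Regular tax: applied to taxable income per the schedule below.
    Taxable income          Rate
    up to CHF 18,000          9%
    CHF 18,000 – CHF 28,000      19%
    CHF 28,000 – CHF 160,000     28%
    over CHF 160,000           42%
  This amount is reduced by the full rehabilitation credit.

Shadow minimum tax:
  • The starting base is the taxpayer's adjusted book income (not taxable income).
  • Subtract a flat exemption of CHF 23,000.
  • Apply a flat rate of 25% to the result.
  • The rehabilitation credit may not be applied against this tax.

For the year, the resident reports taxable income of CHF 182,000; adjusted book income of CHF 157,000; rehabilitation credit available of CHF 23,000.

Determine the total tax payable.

CHF 33,500

Shadow minimum tax:
  Base (adjusted book income): CHF 157,000
  Less exemption CHF 23,000 → base CHF 134,000
  CHF 134,000 × 25% = CHF 33,500

Regular tax:
  CHF 18,000 × 9% = CHF 1,620
  CHF 10,000 × 19% = CHF 1,900
  CHF 132,000 × 28% = CHF 36,960
  CHF 22,000 × 42% = CHF 9,240
  → CHF 49,720
  Less rehabilitation credit CHF 23,000 → CHF 26,720

CHF 33,500 > CHF 26,720, so the shadow minimum tax is the binding amount.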